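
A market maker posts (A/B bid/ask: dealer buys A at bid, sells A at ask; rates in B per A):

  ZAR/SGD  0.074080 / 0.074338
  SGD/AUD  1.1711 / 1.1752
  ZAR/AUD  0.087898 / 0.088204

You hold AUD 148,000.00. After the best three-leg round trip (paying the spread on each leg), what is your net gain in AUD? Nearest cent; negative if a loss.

Net profit: AUD 908.01

Best loop AUD → SGD → ZAR → AUD:
AUD 148,000.00 ÷ 1.1752 (buy SGD at ask) = SGD 125,936.01
SGD 125,936.01 ÷ 0.074338 (buy ZAR at ask) = ZAR 1,694,100.07
ZAR 1,694,100.07 × 0.087898 (sell ZAR at bid) = AUD 148,908.01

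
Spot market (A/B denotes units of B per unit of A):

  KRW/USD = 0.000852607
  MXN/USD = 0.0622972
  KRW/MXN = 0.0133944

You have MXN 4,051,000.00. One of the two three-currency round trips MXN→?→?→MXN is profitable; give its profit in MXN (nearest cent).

Profit: MXN 88,227.97

Profitable loop is MXN → KRW → USD → MXN:
MXN 4,051,000.00 ÷ 0.0133944 = KRW 302,439,826
KRW 302,439,826 × 0.000852607 = USD 257,862.31
USD 257,862.31 ÷ 0.0622972 = MXN 4,139,227.97
Profit = MXN 4,139,227.97 − MXN 4,051,000.00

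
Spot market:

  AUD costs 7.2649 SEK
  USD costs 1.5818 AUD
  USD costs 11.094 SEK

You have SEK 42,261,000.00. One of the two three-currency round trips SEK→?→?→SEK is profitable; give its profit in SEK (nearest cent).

Profitable loop is SEK → USD → AUD → SEK:
SEK 42,261,000.00 ÷ 11.094 = USD 3,809,356.41
USD 3,809,356.41 × 1.5818 = AUD 6,025,639.97
AUD 6,025,639.97 × 7.2649 = SEK 43,775,671.80
Profit = SEK 43,775,671.80 − SEK 42,261,000.00

Profit: SEK 1,514,671.80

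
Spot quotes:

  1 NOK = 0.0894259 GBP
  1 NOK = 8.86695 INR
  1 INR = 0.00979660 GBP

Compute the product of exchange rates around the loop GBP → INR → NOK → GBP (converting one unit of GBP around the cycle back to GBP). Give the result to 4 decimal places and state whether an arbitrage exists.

Around GBP → INR → NOK → GBP: 1 ÷ 0.00979660 ÷ 8.86695 × 0.0894259 = 1.029470
Product > 1; profitable direction is GBP → INR → NOK → GBP.

1.0295 (arbitrage exists)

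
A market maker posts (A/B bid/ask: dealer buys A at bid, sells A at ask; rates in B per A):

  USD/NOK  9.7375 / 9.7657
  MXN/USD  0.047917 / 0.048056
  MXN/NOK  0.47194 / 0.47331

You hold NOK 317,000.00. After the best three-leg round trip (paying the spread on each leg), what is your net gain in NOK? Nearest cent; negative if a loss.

Best loop NOK → USD → MXN → NOK:
NOK 317,000.00 ÷ 9.7657 (buy USD at ask) = USD 32,460.55
USD 32,460.55 ÷ 0.048056 (buy MXN at ask) = MXN 675,473.42
MXN 675,473.42 × 0.47194 (sell MXN at bid) = NOK 318,782.93

Net profit: NOK 1,782.93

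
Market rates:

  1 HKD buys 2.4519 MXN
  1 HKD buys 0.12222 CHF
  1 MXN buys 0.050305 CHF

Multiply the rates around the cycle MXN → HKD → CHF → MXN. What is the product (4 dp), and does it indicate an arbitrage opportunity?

Around MXN → HKD → CHF → MXN: 1 ÷ 2.4519 × 0.12222 ÷ 0.050305 = 0.990897
Product < 1; profitable direction is MXN → CHF → HKD → MXN.

0.9909 (arbitrage exists)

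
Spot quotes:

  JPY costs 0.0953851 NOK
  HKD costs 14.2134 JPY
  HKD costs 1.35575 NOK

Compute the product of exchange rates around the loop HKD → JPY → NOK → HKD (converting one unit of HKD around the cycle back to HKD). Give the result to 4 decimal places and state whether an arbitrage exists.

Around HKD → JPY → NOK → HKD: 1 × 14.2134 × 0.0953851 ÷ 1.35575 = 0.999997
Product ≈ 1 (deviation 0.000%, within rounding noise).

1.0000 (no arbitrage)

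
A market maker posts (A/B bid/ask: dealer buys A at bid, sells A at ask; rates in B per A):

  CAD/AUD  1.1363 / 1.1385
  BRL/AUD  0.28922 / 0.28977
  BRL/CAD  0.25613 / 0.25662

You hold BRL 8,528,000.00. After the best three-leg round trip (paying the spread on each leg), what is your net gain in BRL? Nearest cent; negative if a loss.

Best loop BRL → CAD → AUD → BRL:
BRL 8,528,000.00 × 0.25613 (sell BRL at bid) = CAD 2,184,276.64
CAD 2,184,276.64 × 1.1363 (sell CAD at bid) = AUD 2,481,993.55
AUD 2,481,993.55 ÷ 0.28977 (buy BRL at ask) = BRL 8,565,391.68

Net profit: BRL 37,391.68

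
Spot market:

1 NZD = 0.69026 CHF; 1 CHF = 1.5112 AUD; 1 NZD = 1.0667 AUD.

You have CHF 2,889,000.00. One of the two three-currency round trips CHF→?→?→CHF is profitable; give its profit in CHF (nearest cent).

Profitable loop is CHF → NZD → AUD → CHF:
CHF 2,889,000.00 ÷ 0.69026 = NZD 4,185,379.42
NZD 4,185,379.42 × 1.0667 = AUD 4,464,544.23
AUD 4,464,544.23 ÷ 1.5112 = CHF 2,954,304.02
Profit = CHF 2,954,304.02 − CHF 2,889,000.00

Profit: CHF 65,304.02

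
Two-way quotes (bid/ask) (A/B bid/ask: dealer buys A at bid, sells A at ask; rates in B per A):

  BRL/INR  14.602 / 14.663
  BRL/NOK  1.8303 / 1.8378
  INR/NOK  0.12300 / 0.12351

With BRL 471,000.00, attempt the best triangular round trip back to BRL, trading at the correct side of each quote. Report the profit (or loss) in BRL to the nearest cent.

Best loop BRL → NOK → INR → BRL:
BRL 471,000.00 × 1.8303 (sell BRL at bid) = NOK 862,071.30
NOK 862,071.30 ÷ 0.12351 (buy INR at ask) = INR 6,979,769.25
INR 6,979,769.25 ÷ 14.663 (buy BRL at ask) = BRL 476,012.36

Net profit: BRL 5,012.36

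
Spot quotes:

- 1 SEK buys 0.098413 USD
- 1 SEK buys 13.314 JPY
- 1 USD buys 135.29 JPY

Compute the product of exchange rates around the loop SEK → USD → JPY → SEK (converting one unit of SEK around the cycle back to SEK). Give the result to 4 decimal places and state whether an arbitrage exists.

Around SEK → USD → JPY → SEK: 1 × 0.098413 × 135.29 ÷ 13.314 = 1.000022
Product ≈ 1 (deviation 0.002%, within rounding noise).

1.0000 (no arbitrage)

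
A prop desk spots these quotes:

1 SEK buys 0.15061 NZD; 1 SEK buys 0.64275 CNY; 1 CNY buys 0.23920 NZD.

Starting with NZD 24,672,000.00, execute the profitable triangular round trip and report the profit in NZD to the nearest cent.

Profit: NZD 513,687.39

Profitable loop is NZD → SEK → CNY → NZD:
NZD 24,672,000.00 ÷ 0.15061 = SEK 163,813,823.78
SEK 163,813,823.78 × 0.64275 = CNY 105,291,335.24
CNY 105,291,335.24 × 0.23920 = NZD 25,185,687.39
Profit = NZD 25,185,687.39 − NZD 24,672,000.00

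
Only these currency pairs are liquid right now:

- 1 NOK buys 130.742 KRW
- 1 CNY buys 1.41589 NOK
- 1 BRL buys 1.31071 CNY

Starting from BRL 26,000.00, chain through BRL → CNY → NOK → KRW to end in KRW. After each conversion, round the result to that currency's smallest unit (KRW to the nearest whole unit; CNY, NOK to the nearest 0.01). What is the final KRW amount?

BRL 26,000.00 × 1.31071 = CNY 34,078.46
CNY 34,078.46 × 1.41589 = NOK 48,251.35
NOK 48,251.35 × 130.742 = KRW 6,308,478

KRW 6,308,478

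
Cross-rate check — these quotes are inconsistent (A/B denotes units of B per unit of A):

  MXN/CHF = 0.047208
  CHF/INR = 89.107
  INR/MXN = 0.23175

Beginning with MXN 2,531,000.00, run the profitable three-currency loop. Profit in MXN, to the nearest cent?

Profit: MXN 65,240.85

Profitable loop is MXN → INR → CHF → MXN:
MXN 2,531,000.00 ÷ 0.23175 = INR 10,921,251.35
INR 10,921,251.35 ÷ 89.107 = CHF 122,563.34
CHF 122,563.34 ÷ 0.047208 = MXN 2,596,240.85
Profit = MXN 2,596,240.85 − MXN 2,531,000.00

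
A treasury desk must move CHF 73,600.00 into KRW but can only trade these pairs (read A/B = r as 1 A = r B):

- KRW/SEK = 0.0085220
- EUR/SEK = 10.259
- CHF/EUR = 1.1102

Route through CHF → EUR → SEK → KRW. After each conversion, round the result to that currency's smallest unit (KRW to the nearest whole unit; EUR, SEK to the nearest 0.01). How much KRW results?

KRW 98,365,440

CHF 73,600.00 × 1.1102 = EUR 81,710.72
EUR 81,710.72 × 10.259 = SEK 838,270.28
SEK 838,270.28 ÷ 0.0085220 = KRW 98,365,440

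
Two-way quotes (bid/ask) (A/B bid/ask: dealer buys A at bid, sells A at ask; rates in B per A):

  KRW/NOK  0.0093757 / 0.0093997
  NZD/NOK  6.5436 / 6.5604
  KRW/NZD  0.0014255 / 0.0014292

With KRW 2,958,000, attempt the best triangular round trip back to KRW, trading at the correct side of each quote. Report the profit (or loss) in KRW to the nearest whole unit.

Net result: KRW -134 (no profitable arbitrage after spreads)

Best loop KRW → NOK → NZD → KRW:
KRW 2,958,000 × 0.0093757 (sell KRW at bid) = NOK 27,733.32
NOK 27,733.32 ÷ 6.5604 (buy NZD at ask) = NZD 4,227.38
NZD 4,227.38 ÷ 0.0014292 (buy KRW at ask) = KRW 2,957,866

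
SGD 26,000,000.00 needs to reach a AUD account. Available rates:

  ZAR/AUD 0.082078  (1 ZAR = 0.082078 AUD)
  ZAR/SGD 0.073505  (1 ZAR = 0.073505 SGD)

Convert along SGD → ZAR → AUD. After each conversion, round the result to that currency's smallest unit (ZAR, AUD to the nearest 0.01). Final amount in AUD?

SGD 26,000,000.00 ÷ 0.073505 = ZAR 353,717,434.19
ZAR 353,717,434.19 × 0.082078 = AUD 29,032,419.56

AUD 29,032,419.56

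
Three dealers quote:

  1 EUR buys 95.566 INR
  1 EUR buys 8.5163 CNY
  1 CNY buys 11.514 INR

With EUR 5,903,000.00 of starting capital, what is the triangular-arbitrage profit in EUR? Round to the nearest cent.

Profitable loop is EUR → CNY → INR → EUR:
EUR 5,903,000.00 × 8.5163 = CNY 50,271,718.90
CNY 50,271,718.90 × 11.514 = INR 578,828,571.41
INR 578,828,571.41 ÷ 95.566 = EUR 6,056,846.28
Profit = EUR 6,056,846.28 − EUR 5,903,000.00

Profit: EUR 153,846.28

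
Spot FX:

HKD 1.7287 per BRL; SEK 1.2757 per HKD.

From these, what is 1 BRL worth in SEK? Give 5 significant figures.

1 BRL × 1.7287 = 1.7287 HKD
1.7287 HKD × 1.2757 = 2.2053 SEK

BRL/SEK = 2.2053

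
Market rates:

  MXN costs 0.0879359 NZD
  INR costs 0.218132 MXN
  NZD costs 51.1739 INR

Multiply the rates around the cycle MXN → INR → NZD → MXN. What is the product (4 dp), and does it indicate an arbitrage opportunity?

Around MXN → INR → NZD → MXN: 1 ÷ 0.218132 ÷ 51.1739 ÷ 0.0879359 = 1.018746
Product > 1; profitable direction is MXN → INR → NZD → MXN.

1.0187 (arbitrage exists)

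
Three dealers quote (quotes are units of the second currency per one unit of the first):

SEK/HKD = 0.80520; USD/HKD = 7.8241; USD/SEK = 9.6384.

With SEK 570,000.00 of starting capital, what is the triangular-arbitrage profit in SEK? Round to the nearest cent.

Profit: SEK 4,646.20

Profitable loop is SEK → USD → HKD → SEK:
SEK 570,000.00 ÷ 9.6384 = USD 59,138.45
USD 59,138.45 × 7.8241 = HKD 462,705.12
HKD 462,705.12 ÷ 0.80520 = SEK 574,646.20
Profit = SEK 574,646.20 − SEK 570,000.00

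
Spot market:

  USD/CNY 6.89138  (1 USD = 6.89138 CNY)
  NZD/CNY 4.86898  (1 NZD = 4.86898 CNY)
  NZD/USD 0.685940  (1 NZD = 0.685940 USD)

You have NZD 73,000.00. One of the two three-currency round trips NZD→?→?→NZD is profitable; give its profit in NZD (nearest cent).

Profitable loop is NZD → CNY → USD → NZD:
NZD 73,000.00 × 4.86898 = CNY 355,435.54
CNY 355,435.54 ÷ 6.89138 = USD 51,576.83
USD 51,576.83 ÷ 0.685940 = NZD 75,191.46
Profit = NZD 75,191.46 − NZD 73,000.00

Profit: NZD 2,191.46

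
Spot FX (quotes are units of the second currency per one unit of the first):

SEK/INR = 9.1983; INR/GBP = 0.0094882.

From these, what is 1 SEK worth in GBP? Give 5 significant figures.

1 SEK × 9.1983 = 9.1983 INR
9.1983 INR × 0.0094882 = 0.0872753 GBP

SEK/GBP = 0.087275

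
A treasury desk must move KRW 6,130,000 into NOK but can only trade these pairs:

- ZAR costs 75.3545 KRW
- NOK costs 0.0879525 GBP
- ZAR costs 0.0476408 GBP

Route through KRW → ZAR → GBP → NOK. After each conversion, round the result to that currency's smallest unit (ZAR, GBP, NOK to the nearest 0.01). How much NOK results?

KRW 6,130,000 ÷ 75.3545 = ZAR 81,348.82
ZAR 81,348.82 × 0.0476408 = GBP 3,875.52
GBP 3,875.52 ÷ 0.0879525 = NOK 44,063.78

NOK 44,063.78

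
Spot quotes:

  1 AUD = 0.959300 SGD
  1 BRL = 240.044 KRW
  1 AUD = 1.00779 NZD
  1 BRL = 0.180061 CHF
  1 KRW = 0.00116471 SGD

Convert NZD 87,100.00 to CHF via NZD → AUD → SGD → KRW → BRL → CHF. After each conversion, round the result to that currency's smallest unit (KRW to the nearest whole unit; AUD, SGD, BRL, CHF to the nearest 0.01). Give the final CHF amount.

CHF 53,396.59

NZD 87,100.00 ÷ 1.00779 = AUD 86,426.74
AUD 86,426.74 × 0.959300 = SGD 82,909.17
SGD 82,909.17 ÷ 0.00116471 = KRW 71,184,389
KRW 71,184,389 ÷ 240.044 = BRL 296,547.25
BRL 296,547.25 × 0.180061 = CHF 53,396.59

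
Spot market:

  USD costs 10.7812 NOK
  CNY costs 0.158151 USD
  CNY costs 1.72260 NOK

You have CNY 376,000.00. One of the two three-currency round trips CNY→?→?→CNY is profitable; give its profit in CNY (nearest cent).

Profitable loop is CNY → NOK → USD → CNY:
CNY 376,000.00 × 1.72260 = NOK 647,697.60
NOK 647,697.60 ÷ 10.7812 = USD 60,076.58
USD 60,076.58 ÷ 0.158151 = CNY 379,868.47
Profit = CNY 379,868.47 − CNY 376,000.00

Profit: CNY 3,868.47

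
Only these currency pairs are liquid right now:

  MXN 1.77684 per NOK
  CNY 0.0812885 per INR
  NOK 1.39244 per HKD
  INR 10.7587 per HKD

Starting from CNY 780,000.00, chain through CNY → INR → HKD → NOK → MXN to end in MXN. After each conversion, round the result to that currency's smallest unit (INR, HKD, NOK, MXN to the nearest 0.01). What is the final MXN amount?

MXN 2,206,635.03

CNY 780,000.00 ÷ 0.0812885 = INR 9,595,453.23
INR 9,595,453.23 ÷ 10.7587 = HKD 891,878.50
HKD 891,878.50 × 1.39244 = NOK 1,241,887.30
NOK 1,241,887.30 × 1.77684 = MXN 2,206,635.03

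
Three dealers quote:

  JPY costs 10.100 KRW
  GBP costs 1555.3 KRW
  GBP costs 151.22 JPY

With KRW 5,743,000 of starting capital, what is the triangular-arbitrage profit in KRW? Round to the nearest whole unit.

Profit: KRW 105,202

Profitable loop is KRW → JPY → GBP → KRW:
KRW 5,743,000 ÷ 10.100 = JPY 568,614
JPY 568,614 ÷ 151.22 = GBP 3,760.18
GBP 3,760.18 × 1555.3 = KRW 5,848,202
Profit = KRW 5,848,202 − KRW 5,743,000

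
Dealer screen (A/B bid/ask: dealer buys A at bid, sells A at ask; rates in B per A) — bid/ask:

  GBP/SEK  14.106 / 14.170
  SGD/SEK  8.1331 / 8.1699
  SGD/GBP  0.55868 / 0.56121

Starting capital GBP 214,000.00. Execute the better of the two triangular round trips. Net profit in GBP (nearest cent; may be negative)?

Net profit: GBP 4,864.15

Best loop GBP → SGD → SEK → GBP:
GBP 214,000.00 ÷ 0.56121 (buy SGD at ask) = SGD 381,318.94
SGD 381,318.94 × 8.1331 (sell SGD at bid) = SEK 3,101,305.04
SEK 3,101,305.04 ÷ 14.170 (buy GBP at ask) = GBP 218,864.15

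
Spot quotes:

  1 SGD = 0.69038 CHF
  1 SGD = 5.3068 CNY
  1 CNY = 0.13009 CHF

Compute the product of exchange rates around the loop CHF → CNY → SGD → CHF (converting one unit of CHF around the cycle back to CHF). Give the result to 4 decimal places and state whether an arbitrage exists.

Around CHF → CNY → SGD → CHF: 1 ÷ 0.13009 ÷ 5.3068 × 0.69038 = 1.000027
Product ≈ 1 (deviation 0.003%, within rounding noise).

1.0000 (no arbitrage)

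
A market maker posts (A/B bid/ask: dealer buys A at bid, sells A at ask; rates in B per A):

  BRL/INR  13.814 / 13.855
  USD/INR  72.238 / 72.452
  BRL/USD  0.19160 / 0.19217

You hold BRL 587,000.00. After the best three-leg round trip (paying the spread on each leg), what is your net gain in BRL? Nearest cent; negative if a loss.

Net result: BRL -601.58 (no profitable arbitrage after spreads)

Best loop BRL → USD → INR → BRL:
BRL 587,000.00 × 0.19160 (sell BRL at bid) = USD 112,469.20
USD 112,469.20 × 72.238 (sell USD at bid) = INR 8,124,550.07
INR 8,124,550.07 ÷ 13.855 (buy BRL at ask) = BRL 586,398.42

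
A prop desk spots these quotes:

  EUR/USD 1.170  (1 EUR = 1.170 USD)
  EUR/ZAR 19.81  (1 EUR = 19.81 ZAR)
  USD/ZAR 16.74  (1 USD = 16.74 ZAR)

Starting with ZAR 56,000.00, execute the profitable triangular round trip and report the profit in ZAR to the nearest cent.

Profit: ZAR 641.04

Profitable loop is ZAR → USD → EUR → ZAR:
ZAR 56,000.00 ÷ 16.74 = USD 3,345.28
USD 3,345.28 ÷ 1.170 = EUR 2,859.21
EUR 2,859.21 × 19.81 = ZAR 56,641.04
Profit = ZAR 56,641.04 − ZAR 56,000.00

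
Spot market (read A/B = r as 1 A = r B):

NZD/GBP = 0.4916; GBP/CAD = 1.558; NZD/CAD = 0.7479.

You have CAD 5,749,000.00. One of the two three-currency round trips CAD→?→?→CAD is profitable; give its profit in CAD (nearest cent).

Profit: CAD 138,461.81

Profitable loop is CAD → NZD → GBP → CAD:
CAD 5,749,000.00 ÷ 0.7479 = NZD 7,686,856.53
NZD 7,686,856.53 × 0.4916 = GBP 3,778,858.67
GBP 3,778,858.67 × 1.558 = CAD 5,887,461.81
Profit = CAD 5,887,461.81 − CAD 5,749,000.00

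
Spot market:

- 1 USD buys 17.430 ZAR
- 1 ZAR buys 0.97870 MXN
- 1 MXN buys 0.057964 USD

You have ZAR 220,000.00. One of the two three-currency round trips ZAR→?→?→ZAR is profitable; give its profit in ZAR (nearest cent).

Profit: ZAR 2,493.52

Profitable loop is ZAR → USD → MXN → ZAR:
ZAR 220,000.00 ÷ 17.430 = USD 12,621.92
USD 12,621.92 ÷ 0.057964 = MXN 217,754.40
MXN 217,754.40 ÷ 0.97870 = ZAR 222,493.52
Profit = ZAR 222,493.52 − ZAR 220,000.00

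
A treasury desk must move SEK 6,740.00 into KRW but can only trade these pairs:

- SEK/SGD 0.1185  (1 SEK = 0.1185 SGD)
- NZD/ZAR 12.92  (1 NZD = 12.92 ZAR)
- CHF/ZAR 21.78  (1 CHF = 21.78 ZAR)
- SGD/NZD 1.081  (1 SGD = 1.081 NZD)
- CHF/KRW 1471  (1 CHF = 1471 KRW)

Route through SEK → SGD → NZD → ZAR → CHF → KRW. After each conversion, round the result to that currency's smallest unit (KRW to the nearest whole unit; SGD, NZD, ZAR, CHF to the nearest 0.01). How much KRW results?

SEK 6,740.00 × 0.1185 = SGD 798.69
SGD 798.69 × 1.081 = NZD 863.38
NZD 863.38 × 12.92 = ZAR 11,154.87
ZAR 11,154.87 ÷ 21.78 = CHF 512.16
CHF 512.16 × 1471 = KRW 753,387

KRW 753,387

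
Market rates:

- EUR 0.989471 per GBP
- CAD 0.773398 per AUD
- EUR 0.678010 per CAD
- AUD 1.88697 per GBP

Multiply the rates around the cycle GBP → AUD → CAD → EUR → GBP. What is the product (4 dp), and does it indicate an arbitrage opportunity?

Around GBP → AUD → CAD → EUR → GBP: 1 × 1.88697 × 0.773398 × 0.678010 ÷ 0.989471 = 1.000002
Product ≈ 1 (deviation 0.000%, within rounding noise).

1.0000 (no arbitrage)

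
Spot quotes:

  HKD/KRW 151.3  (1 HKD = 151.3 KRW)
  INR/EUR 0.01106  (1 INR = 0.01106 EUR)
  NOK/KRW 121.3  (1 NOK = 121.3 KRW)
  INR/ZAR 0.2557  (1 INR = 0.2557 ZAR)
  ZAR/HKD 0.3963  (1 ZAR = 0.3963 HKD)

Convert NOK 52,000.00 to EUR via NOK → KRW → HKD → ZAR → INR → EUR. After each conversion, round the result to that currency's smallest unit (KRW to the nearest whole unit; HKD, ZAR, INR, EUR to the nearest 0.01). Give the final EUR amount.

NOK 52,000.00 × 121.3 = KRW 6,307,600
KRW 6,307,600 ÷ 151.3 = HKD 41,689.36
HKD 41,689.36 ÷ 0.3963 = ZAR 105,196.47
ZAR 105,196.47 ÷ 0.2557 = INR 411,405.83
INR 411,405.83 × 0.01106 = EUR 4,550.15

EUR 4,550.15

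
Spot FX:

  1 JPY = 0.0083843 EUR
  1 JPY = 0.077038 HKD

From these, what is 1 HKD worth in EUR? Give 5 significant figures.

1 HKD ÷ 0.077038 = 12.9806 JPY
12.9806 JPY × 0.0083843 = 0.108833 EUR

HKD/EUR = 0.10883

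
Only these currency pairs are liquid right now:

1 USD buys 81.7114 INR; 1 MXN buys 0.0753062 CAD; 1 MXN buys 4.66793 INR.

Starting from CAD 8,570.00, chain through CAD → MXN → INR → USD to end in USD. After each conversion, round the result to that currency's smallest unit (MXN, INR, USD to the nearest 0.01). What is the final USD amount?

USD 6,501.17

CAD 8,570.00 ÷ 0.0753062 = MXN 113,802.05
MXN 113,802.05 × 4.66793 = INR 531,220.00
INR 531,220.00 ÷ 81.7114 = USD 6,501.17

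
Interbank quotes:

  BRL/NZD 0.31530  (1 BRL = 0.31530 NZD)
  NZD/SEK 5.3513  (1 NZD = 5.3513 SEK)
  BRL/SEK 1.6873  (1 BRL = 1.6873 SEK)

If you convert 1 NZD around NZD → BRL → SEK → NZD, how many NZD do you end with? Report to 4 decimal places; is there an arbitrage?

1.0000 (no arbitrage)

Around NZD → BRL → SEK → NZD: 1 ÷ 0.31530 × 1.6873 ÷ 5.3513 = 1.000021
Product ≈ 1 (deviation 0.002%, within rounding noise).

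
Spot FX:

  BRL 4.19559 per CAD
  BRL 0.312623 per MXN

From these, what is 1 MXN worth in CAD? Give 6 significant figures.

1 MXN × 0.312623 = 0.312623 BRL
0.312623 BRL ÷ 4.19559 = 0.0745123 CAD

MXN/CAD = 0.0745123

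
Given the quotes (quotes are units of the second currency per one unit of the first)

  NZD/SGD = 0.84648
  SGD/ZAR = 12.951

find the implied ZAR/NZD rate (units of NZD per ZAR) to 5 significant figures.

1 ZAR ÷ 12.951 = 0.0772141 SGD
0.0772141 SGD ÷ 0.84648 = 0.0912179 NZD

ZAR/NZD = 0.091218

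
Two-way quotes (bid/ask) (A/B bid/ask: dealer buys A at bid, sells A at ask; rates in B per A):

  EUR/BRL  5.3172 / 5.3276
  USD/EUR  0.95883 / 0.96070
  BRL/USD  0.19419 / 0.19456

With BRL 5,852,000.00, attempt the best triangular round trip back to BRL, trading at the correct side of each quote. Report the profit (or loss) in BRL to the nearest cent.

Best loop BRL → EUR → USD → BRL:
BRL 5,852,000.00 ÷ 5.3276 (buy EUR at ask) = EUR 1,098,430.81
EUR 1,098,430.81 ÷ 0.96070 (buy USD at ask) = USD 1,143,365.06
USD 1,143,365.06 ÷ 0.19456 (buy BRL at ask) = BRL 5,876,670.74

Net profit: BRL 24,670.74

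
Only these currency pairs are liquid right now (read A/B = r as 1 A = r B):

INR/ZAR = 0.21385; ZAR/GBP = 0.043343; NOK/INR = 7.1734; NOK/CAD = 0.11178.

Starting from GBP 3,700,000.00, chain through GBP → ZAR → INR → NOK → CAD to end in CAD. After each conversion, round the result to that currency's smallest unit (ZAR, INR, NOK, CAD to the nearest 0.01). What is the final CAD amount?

GBP 3,700,000.00 ÷ 0.043343 = ZAR 85,365,572.30
ZAR 85,365,572.30 ÷ 0.21385 = INR 399,184,345.57
INR 399,184,345.57 ÷ 7.1734 = NOK 55,647,858.14
NOK 55,647,858.14 × 0.11178 = CAD 6,220,317.58

CAD 6,220,317.58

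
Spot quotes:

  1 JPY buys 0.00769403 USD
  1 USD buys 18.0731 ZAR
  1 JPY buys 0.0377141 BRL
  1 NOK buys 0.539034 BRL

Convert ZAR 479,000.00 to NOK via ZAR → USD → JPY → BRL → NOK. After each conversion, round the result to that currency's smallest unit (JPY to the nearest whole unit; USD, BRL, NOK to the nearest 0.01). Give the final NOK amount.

NOK 241,010.85

ZAR 479,000.00 ÷ 18.0731 = USD 26,503.48
USD 26,503.48 ÷ 0.00769403 = JPY 3,444,681
JPY 3,444,681 × 0.0377141 = BRL 129,913.04
BRL 129,913.04 ÷ 0.539034 = NOK 241,010.85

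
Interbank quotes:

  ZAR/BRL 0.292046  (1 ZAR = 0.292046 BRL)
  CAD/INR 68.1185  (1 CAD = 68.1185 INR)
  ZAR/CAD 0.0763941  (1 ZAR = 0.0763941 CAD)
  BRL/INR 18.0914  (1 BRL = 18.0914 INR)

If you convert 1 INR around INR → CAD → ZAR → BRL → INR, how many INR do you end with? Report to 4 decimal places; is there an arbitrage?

1.0153 (arbitrage exists)

Around INR → CAD → ZAR → BRL → INR: 1 ÷ 68.1185 ÷ 0.0763941 × 0.292046 × 18.0914 = 1.015310
Product > 1; profitable direction is INR → CAD → ZAR → BRL → INR.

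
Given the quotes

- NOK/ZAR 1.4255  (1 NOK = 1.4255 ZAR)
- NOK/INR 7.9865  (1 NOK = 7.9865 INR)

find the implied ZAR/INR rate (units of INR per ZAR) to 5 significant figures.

1 ZAR ÷ 1.4255 = 0.701508 NOK
0.701508 NOK × 7.9865 = 5.6026 INR

ZAR/INR = 5.6026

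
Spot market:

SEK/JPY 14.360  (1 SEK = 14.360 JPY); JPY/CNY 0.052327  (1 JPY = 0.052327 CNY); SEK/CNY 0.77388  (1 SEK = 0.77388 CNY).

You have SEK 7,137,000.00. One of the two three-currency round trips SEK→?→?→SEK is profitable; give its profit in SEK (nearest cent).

Profit: SEK 213,367.33

Profitable loop is SEK → CNY → JPY → SEK:
SEK 7,137,000.00 × 0.77388 = CNY 5,523,181.56
CNY 5,523,181.56 ÷ 0.052327 = JPY 105,551,275
JPY 105,551,275 ÷ 14.360 = SEK 7,350,367.33
Profit = SEK 7,350,367.33 − SEK 7,137,000.00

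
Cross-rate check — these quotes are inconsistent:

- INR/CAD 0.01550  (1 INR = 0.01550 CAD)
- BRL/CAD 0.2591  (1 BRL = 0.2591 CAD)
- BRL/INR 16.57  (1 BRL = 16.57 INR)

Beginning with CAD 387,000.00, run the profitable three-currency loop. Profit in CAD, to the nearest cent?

Profit: CAD 3,412.91

Profitable loop is CAD → INR → BRL → CAD:
CAD 387,000.00 ÷ 0.01550 = INR 24,967,741.94
INR 24,967,741.94 ÷ 16.57 = BRL 1,506,803.98
BRL 1,506,803.98 × 0.2591 = CAD 390,412.91
Profit = CAD 390,412.91 − CAD 387,000.00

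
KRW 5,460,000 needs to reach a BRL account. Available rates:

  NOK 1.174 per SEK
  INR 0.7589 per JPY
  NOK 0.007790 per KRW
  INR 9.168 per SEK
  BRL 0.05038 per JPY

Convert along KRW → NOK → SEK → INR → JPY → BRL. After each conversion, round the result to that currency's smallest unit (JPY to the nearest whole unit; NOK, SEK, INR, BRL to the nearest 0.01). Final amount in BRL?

KRW 5,460,000 × 0.007790 = NOK 42,533.40
NOK 42,533.40 ÷ 1.174 = SEK 36,229.47
SEK 36,229.47 × 9.168 = INR 332,151.78
INR 332,151.78 ÷ 0.7589 = JPY 437,675
JPY 437,675 × 0.05038 = BRL 22,050.07

BRL 22,050.07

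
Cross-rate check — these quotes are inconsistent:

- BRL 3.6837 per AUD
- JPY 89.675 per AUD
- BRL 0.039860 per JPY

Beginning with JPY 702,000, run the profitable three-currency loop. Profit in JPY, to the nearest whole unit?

Profitable loop is JPY → AUD → BRL → JPY:
JPY 702,000 ÷ 89.675 = AUD 7,828.27
AUD 7,828.27 × 3.6837 = BRL 28,836.99
BRL 28,836.99 ÷ 0.039860 = JPY 723,457
Profit = JPY 723,457 − JPY 702,000

Profit: JPY 21,457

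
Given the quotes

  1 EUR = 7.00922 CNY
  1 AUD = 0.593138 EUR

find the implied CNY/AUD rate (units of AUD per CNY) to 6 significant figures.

1 CNY ÷ 7.00922 = 0.142669 EUR
0.142669 EUR ÷ 0.593138 = 0.240533 AUD

CNY/AUD = 0.240533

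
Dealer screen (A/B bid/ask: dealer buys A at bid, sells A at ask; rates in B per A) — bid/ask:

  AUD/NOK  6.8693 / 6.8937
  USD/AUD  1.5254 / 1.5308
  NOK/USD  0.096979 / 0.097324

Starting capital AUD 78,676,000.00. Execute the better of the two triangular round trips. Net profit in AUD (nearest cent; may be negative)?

Best loop AUD → NOK → USD → AUD:
AUD 78,676,000.00 × 6.8693 (sell AUD at bid) = NOK 540,449,046.80
NOK 540,449,046.80 × 0.096979 (sell NOK at bid) = USD 52,412,208.11
USD 52,412,208.11 × 1.5254 (sell USD at bid) = AUD 79,949,582.25

Net profit: AUD 1,273,582.25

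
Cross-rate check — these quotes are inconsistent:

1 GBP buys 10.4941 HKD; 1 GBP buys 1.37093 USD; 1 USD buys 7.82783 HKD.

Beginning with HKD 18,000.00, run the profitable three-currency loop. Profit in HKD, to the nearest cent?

Profitable loop is HKD → GBP → USD → HKD:
HKD 18,000.00 ÷ 10.4941 = GBP 1,715.25
GBP 1,715.25 × 1.37093 = USD 2,351.49
USD 2,351.49 × 7.82783 = HKD 18,407.04
Profit = HKD 18,407.04 − HKD 18,000.00

Profit: HKD 407.04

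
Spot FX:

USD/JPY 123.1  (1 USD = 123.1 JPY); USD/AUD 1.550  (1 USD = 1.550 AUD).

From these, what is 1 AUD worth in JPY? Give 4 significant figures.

1 AUD ÷ 1.550 = 0.645161 USD
0.645161 USD × 123.1 = 79.4194 JPY

AUD/JPY = 79.42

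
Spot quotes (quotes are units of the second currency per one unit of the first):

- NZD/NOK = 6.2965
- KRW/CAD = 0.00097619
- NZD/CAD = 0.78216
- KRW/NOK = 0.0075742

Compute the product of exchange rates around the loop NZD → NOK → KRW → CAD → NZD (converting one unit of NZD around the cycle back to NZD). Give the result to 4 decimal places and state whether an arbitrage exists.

1.0375 (arbitrage exists)

Around NZD → NOK → KRW → CAD → NZD: 1 × 6.2965 ÷ 0.0075742 × 0.00097619 ÷ 0.78216 = 1.037531
Product > 1; profitable direction is NZD → NOK → KRW → CAD → NZD.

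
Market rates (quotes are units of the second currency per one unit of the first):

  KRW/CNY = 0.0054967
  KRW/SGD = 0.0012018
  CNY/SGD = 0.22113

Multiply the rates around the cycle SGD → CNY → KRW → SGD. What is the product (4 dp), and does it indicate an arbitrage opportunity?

0.9887 (arbitrage exists)

Around SGD → CNY → KRW → SGD: 1 ÷ 0.22113 ÷ 0.0054967 × 0.0012018 = 0.988741
Product < 1; profitable direction is SGD → KRW → CNY → SGD.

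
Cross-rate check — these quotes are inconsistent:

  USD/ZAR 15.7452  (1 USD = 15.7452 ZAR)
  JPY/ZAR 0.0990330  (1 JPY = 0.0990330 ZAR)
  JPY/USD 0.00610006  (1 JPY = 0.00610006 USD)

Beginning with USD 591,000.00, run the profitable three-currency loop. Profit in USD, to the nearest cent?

Profitable loop is USD → JPY → ZAR → USD:
USD 591,000.00 ÷ 0.00610006 = JPY 96,884,293
JPY 96,884,293 × 0.0990330 = ZAR 9,594,742.18
ZAR 9,594,742.18 ÷ 15.7452 = USD 609,375.69
Profit = USD 609,375.69 − USD 591,000.00

Profit: USD 18,375.69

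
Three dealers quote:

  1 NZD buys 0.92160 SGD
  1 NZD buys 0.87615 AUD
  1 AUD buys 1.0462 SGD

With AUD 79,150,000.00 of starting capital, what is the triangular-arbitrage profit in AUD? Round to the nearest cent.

Profit: AUD 429,316.42

Profitable loop is AUD → NZD → SGD → AUD:
AUD 79,150,000.00 ÷ 0.87615 = NZD 90,338,412.37
NZD 90,338,412.37 × 0.92160 = SGD 83,255,880.84
SGD 83,255,880.84 ÷ 1.0462 = AUD 79,579,316.42
Profit = AUD 79,579,316.42 − AUD 79,150,000.00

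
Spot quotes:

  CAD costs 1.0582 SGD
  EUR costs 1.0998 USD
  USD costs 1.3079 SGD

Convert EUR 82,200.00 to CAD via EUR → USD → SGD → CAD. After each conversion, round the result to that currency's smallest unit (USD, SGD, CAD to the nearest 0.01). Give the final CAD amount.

CAD 111,735.80

EUR 82,200.00 × 1.0998 = USD 90,403.56
USD 90,403.56 × 1.3079 = SGD 118,238.82
SGD 118,238.82 ÷ 1.0582 = CAD 111,735.80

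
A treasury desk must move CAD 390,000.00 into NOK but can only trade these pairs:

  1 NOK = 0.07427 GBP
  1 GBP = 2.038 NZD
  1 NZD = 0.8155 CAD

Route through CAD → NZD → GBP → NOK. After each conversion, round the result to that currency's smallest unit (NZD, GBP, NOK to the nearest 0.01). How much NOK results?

CAD 390,000.00 ÷ 0.8155 = NZD 478,234.21
NZD 478,234.21 ÷ 2.038 = GBP 234,658.59
GBP 234,658.59 ÷ 0.07427 = NOK 3,159,534.00

NOK 3,159,534.00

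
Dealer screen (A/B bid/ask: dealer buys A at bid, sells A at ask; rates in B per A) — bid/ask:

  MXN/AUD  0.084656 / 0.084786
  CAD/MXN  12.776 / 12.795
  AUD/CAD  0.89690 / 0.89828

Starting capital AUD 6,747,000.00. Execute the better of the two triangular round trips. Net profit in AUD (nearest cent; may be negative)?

Net profit: AUD 176,641.03

Best loop AUD → MXN → CAD → AUD:
AUD 6,747,000.00 ÷ 0.084786 (buy MXN at ask) = MXN 79,576,816.93
MXN 79,576,816.93 ÷ 12.795 (buy CAD at ask) = CAD 6,219,368.26
CAD 6,219,368.26 ÷ 0.89828 (buy AUD at ask) = AUD 6,923,641.03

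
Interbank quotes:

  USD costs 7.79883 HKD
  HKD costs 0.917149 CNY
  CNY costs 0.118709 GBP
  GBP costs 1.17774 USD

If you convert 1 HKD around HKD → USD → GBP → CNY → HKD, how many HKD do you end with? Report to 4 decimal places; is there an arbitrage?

1.0000 (no arbitrage)

Around HKD → USD → GBP → CNY → HKD: 1 ÷ 7.79883 ÷ 1.17774 ÷ 0.118709 ÷ 0.917149 = 0.999994
Product ≈ 1 (deviation 0.001%, within rounding noise).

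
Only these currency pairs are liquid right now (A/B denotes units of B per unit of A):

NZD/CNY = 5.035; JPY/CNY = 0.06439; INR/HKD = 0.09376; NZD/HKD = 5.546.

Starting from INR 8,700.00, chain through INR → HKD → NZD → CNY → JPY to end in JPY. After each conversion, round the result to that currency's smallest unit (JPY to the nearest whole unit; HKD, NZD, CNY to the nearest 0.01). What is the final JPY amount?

INR 8,700.00 × 0.09376 = HKD 815.71
HKD 815.71 ÷ 5.546 = NZD 147.08
NZD 147.08 × 5.035 = CNY 740.55
CNY 740.55 ÷ 0.06439 = JPY 11,501

JPY 11,501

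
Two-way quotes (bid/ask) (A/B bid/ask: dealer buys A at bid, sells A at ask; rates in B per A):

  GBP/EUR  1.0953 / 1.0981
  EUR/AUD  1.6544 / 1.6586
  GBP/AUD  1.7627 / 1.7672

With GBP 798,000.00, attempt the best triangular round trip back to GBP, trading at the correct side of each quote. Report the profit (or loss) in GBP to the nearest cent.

Net profit: GBP 20,259.01

Best loop GBP → EUR → AUD → GBP:
GBP 798,000.00 × 1.0953 (sell GBP at bid) = EUR 874,049.40
EUR 874,049.40 × 1.6544 (sell EUR at bid) = AUD 1,446,027.33
AUD 1,446,027.33 ÷ 1.7672 (buy GBP at ask) = GBP 818,259.01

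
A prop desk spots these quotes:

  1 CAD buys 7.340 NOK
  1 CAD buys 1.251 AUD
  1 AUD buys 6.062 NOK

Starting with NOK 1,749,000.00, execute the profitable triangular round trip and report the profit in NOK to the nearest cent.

Profit: NOK 58,036.78

Profitable loop is NOK → CAD → AUD → NOK:
NOK 1,749,000.00 ÷ 7.340 = CAD 238,283.38
CAD 238,283.38 × 1.251 = AUD 298,092.51
AUD 298,092.51 × 6.062 = NOK 1,807,036.78
Profit = NOK 1,807,036.78 − NOK 1,749,000.00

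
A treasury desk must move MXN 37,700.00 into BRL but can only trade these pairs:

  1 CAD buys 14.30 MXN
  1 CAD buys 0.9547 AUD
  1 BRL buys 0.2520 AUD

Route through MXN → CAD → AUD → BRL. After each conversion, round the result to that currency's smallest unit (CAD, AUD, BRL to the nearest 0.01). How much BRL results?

BRL 9,987.82

MXN 37,700.00 ÷ 14.30 = CAD 2,636.36
CAD 2,636.36 × 0.9547 = AUD 2,516.93
AUD 2,516.93 ÷ 0.2520 = BRL 9,987.82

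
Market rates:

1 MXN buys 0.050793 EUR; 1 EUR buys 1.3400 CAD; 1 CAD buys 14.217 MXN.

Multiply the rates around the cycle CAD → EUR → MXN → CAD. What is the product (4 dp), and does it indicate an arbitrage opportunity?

1.0334 (arbitrage exists)

Around CAD → EUR → MXN → CAD: 1 ÷ 1.3400 ÷ 0.050793 ÷ 14.217 = 1.033435
Product > 1; profitable direction is CAD → EUR → MXN → CAD.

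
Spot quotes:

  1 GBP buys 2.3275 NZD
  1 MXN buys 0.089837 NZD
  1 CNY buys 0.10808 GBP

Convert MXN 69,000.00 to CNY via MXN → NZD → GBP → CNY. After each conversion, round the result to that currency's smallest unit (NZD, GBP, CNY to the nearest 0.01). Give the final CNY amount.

CNY 24,641.65

MXN 69,000.00 × 0.089837 = NZD 6,198.75
NZD 6,198.75 ÷ 2.3275 = GBP 2,663.27
GBP 2,663.27 ÷ 0.10808 = CNY 24,641.65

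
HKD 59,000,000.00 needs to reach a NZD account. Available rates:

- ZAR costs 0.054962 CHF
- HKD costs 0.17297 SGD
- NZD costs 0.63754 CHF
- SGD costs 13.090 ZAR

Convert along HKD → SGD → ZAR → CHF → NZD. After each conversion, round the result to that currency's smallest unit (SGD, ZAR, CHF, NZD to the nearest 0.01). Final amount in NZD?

HKD 59,000,000.00 × 0.17297 = SGD 10,205,230.00
SGD 10,205,230.00 × 13.090 = ZAR 133,586,460.70
ZAR 133,586,460.70 × 0.054962 = CHF 7,342,179.05
CHF 7,342,179.05 ÷ 0.63754 = NZD 11,516,421.01

NZD 11,516,421.01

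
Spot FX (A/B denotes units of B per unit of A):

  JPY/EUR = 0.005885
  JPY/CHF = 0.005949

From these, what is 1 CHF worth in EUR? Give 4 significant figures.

1 CHF ÷ 0.005949 = 168.095 JPY
168.095 JPY × 0.005885 = 0.989242 EUR

CHF/EUR = 0.9892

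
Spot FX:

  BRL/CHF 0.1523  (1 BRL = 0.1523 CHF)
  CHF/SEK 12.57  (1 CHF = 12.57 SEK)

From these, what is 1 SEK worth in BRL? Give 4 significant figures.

1 SEK ÷ 12.57 = 0.0795545 CHF
0.0795545 CHF ÷ 0.1523 = 0.522354 BRL

SEK/BRL = 0.5224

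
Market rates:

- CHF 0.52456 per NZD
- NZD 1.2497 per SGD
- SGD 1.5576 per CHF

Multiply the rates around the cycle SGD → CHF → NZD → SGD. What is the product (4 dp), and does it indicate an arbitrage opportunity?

0.9794 (arbitrage exists)

Around SGD → CHF → NZD → SGD: 1 ÷ 1.5576 ÷ 0.52456 ÷ 1.2497 = 0.979362
Product < 1; profitable direction is SGD → NZD → CHF → SGD.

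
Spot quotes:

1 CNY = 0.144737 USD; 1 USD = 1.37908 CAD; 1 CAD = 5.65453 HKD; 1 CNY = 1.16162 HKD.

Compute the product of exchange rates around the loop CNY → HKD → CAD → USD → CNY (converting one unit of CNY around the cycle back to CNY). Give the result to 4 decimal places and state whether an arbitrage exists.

Around CNY → HKD → CAD → USD → CNY: 1 × 1.16162 ÷ 5.65453 ÷ 1.37908 ÷ 0.144737 = 1.029197
Product > 1; profitable direction is CNY → HKD → CAD → USD → CNY.

1.0292 (arbitrage exists)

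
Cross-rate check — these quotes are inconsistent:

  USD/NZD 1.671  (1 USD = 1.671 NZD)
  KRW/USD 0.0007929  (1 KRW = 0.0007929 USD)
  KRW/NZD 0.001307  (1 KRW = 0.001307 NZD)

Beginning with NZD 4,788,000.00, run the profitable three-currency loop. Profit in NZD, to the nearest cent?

Profit: NZD 65,705.50

Profitable loop is NZD → KRW → USD → NZD:
NZD 4,788,000.00 ÷ 0.001307 = KRW 3,663,351,186
KRW 3,663,351,186 × 0.0007929 = USD 2,904,671.16
USD 2,904,671.16 × 1.671 = NZD 4,853,705.50
Profit = NZD 4,853,705.50 − NZD 4,788,000.00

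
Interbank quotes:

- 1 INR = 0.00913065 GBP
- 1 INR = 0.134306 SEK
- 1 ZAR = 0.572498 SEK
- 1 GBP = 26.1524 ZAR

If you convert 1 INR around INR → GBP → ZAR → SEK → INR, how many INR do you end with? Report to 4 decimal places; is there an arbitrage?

1.0179 (arbitrage exists)

Around INR → GBP → ZAR → SEK → INR: 1 × 0.00913065 × 26.1524 × 0.572498 ÷ 0.134306 = 1.017869
Product > 1; profitable direction is INR → GBP → ZAR → SEK → INR.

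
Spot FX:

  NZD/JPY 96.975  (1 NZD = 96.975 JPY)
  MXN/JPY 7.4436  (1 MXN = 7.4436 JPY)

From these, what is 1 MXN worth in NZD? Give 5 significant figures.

MXN/NZD = 0.076758

1 MXN × 7.4436 = 7.4436 JPY
7.4436 JPY ÷ 96.975 = 0.0767579 NZD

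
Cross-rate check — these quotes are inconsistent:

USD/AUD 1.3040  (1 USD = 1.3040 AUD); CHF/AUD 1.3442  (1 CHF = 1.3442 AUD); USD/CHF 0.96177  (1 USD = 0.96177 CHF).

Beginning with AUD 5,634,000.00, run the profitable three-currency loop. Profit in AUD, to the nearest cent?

Profit: AUD 48,760.02

Profitable loop is AUD → CHF → USD → AUD:
AUD 5,634,000.00 ÷ 1.3442 = CHF 4,191,340.57
CHF 4,191,340.57 ÷ 0.96177 = USD 4,357,944.80
USD 4,357,944.80 × 1.3040 = AUD 5,682,760.02
Profit = AUD 5,682,760.02 − AUD 5,634,000.00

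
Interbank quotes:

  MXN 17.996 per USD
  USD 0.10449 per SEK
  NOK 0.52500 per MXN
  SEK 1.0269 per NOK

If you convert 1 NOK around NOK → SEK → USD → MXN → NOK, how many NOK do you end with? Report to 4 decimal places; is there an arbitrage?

Around NOK → SEK → USD → MXN → NOK: 1 × 1.0269 × 0.10449 × 17.996 × 0.52500 = 1.013767
Product > 1; profitable direction is NOK → SEK → USD → MXN → NOK.

1.0138 (arbitrage exists)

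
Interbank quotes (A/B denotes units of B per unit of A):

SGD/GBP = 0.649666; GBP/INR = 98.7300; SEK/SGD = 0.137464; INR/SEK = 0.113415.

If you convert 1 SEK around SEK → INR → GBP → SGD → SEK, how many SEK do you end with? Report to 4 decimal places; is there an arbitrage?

Around SEK → INR → GBP → SGD → SEK: 1 ÷ 0.113415 ÷ 98.7300 ÷ 0.649666 ÷ 0.137464 = 1.000003
Product ≈ 1 (deviation 0.000%, within rounding noise).

1.0000 (no arbitrage)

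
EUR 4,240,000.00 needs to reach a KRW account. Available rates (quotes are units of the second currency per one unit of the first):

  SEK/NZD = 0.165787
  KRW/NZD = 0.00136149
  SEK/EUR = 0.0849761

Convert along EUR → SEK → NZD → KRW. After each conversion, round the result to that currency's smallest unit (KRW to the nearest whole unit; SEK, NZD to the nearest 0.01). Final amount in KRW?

EUR 4,240,000.00 ÷ 0.0849761 = SEK 49,896,382.63
SEK 49,896,382.63 × 0.165787 = NZD 8,272,171.59
NZD 8,272,171.59 ÷ 0.00136149 = KRW 6,075,822,511

KRW 6,075,822,511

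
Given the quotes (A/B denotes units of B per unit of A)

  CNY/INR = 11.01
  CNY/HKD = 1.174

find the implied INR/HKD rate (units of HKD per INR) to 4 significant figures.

INR/HKD = 0.1066

1 INR ÷ 11.01 = 0.0908265 CNY
0.0908265 CNY × 1.174 = 0.10663 HKD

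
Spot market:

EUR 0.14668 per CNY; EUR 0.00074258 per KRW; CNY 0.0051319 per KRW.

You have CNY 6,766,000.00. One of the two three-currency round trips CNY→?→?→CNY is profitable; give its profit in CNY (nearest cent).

Profit: CNY 92,637.22

Profitable loop is CNY → EUR → KRW → CNY:
CNY 6,766,000.00 × 0.14668 = EUR 992,436.88
EUR 992,436.88 ÷ 0.00074258 = KRW 1,336,471,330
KRW 1,336,471,330 × 0.0051319 = CNY 6,858,637.22
Profit = CNY 6,858,637.22 − CNY 6,766,000.00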